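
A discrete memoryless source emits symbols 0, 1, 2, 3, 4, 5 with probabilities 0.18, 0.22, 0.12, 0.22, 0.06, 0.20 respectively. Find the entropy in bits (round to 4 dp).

2.4814 bits

H = −Σ pᵢ log₂ pᵢ.
−0.18·log₂(0.18) = 0.4453
−0.22·log₂(0.22) = 0.4806
−0.12·log₂(0.12) = 0.3671
−0.22·log₂(0.22) = 0.4806
−0.06·log₂(0.06) = 0.2435
−0.20·log₂(0.20) = 0.4644
Sum ≈ 2.4814 → 2.4814 bits.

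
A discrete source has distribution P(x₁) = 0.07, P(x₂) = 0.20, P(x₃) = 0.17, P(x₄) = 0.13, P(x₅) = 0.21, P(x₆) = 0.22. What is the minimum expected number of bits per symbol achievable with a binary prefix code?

2.57 bits/symbol

Repeatedly combine the two least-probable nodes; the expected code length is the sum of the merged weights.
merge 7/100 + 13/100 → 1/5
merge 17/100 + 1/5 → 37/100
merge 1/5 + 21/100 → 41/100
merge 11/50 + 37/100 → 59/100
merge 41/100 + 59/100 → 1
L = 1/5 + 37/100 + 41/100 + 59/100 + 1 = 257/100 = 2.57 bits/symbol.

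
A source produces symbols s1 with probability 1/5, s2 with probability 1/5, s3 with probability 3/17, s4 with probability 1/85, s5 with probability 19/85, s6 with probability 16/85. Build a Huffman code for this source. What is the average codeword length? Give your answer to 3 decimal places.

2.565 bits/symbol

Repeatedly combine the two least-probable nodes; the expected code length is the sum of the merged weights.
merge 1/85 + 3/17 → 16/85
merge 16/85 + 16/85 → 32/85
merge 1/5 + 1/5 → 2/5
merge 19/85 + 32/85 → 3/5
merge 2/5 + 3/5 → 1
L = 16/85 + 32/85 + 2/5 + 3/5 + 1 = 218/85 ≈ 2.565 bits/symbol.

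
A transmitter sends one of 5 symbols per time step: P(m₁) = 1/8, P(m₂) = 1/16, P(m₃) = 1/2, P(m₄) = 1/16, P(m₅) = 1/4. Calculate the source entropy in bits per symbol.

Each probability is a power of 1/2, so log₂(1/p) is an integer.
H = Σ p·log₂(1/p) = 1/8·3 + 1/16·4 + 1/2·1 + 1/16·4 + 1/4·2 = 1.875 bits.

1.875 bits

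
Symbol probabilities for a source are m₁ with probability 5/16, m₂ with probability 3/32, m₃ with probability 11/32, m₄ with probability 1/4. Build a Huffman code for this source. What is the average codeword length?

Repeatedly combine the two least-probable nodes; the expected code length is the sum of the merged weights.
merge 3/32 + 1/4 → 11/32
merge 5/16 + 11/32 → 21/32
merge 11/32 + 21/32 → 1
L = 11/32 + 21/32 + 1 = 2 bits/symbol.

2 bits/symbol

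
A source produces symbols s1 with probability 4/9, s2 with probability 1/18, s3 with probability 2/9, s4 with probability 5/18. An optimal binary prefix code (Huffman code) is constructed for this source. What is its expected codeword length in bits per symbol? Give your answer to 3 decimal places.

1.833 bits/symbol

Repeatedly combine the two least-probable nodes; the expected code length is the sum of the merged weights.
merge 1/18 + 2/9 → 5/18
merge 5/18 + 5/18 → 5/9
merge 4/9 + 5/9 → 1
L = 5/18 + 5/9 + 1 = 11/6 ≈ 1.833 bits/symbol.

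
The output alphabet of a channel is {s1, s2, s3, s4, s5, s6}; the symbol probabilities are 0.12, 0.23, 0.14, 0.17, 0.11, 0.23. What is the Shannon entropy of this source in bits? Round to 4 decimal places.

2.5244 bits

H = −Σ pᵢ log₂ pᵢ.
−0.12·log₂(0.12) = 0.3671
−0.23·log₂(0.23) = 0.4877
−0.14·log₂(0.14) = 0.3971
−0.17·log₂(0.17) = 0.4346
−0.11·log₂(0.11) = 0.3503
−0.23·log₂(0.23) = 0.4877
Sum ≈ 2.5244 → 2.5244 bits.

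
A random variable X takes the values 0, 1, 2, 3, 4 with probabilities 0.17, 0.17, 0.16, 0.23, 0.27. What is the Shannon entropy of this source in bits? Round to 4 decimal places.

2.2899 bits

H = −Σ pᵢ log₂ pᵢ.
−0.17·log₂(0.17) = 0.4346
−0.17·log₂(0.17) = 0.4346
−0.16·log₂(0.16) = 0.4230
−0.23·log₂(0.23) = 0.4877
−0.27·log₂(0.27) = 0.5100
Sum ≈ 2.2899 → 2.2899 bits.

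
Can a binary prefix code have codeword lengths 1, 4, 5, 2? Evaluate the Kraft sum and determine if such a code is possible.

With common denominator 2^5 = 32: Σ 2^(−ℓᵢ) = 16/32 + 2/32 + 1/32 + 8/32 = 27/32 = 0.84375.
Kraft's inequality requires Σ ≤ 1; here Σ = 0.84375 ≤ 1, so such a prefix code exists.

0.84375; yes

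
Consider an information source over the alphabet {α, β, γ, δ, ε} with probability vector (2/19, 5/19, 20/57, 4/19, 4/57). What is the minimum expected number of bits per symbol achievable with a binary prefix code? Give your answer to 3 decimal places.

2.175 bits/symbol

Repeatedly combine the two least-probable nodes; the expected code length is the sum of the merged weights.
merge 4/57 + 2/19 → 10/57
merge 10/57 + 4/19 → 22/57
merge 5/19 + 20/57 → 35/57
merge 22/57 + 35/57 → 1
L = 10/57 + 22/57 + 35/57 + 1 = 124/57 ≈ 2.175 bits/symbol.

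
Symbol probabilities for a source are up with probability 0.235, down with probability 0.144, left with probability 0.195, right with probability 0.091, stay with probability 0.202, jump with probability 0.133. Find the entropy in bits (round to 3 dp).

H = −Σ pᵢ log₂ pᵢ.
−0.235·log₂(0.235) = 0.4910
−0.144·log₂(0.144) = 0.4026
−0.195·log₂(0.195) = 0.4599
−0.091·log₂(0.091) = 0.3147
−0.202·log₂(0.202) = 0.4661
−0.133·log₂(0.133) = 0.3871
Sum ≈ 2.5214 → 2.521 bits.

2.521 bits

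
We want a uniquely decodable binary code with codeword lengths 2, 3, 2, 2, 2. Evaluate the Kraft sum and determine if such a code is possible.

1.125; no

With common denominator 2^3 = 8: Σ 2^(−ℓᵢ) = 2/8 + 1/8 + 2/8 + 2/8 + 2/8 = 9/8 = 1.125.
Kraft's inequality requires Σ ≤ 1; here Σ = 1.125 > 1, so no such prefix code exists.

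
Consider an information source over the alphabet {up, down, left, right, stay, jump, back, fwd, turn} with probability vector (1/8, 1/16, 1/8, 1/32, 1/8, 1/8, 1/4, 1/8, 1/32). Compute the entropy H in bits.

Each probability is a power of 1/2, so log₂(1/p) is an integer.
H = Σ p·log₂(1/p) = 1/8·3 + 1/16·4 + 1/8·3 + 1/32·5 + 1/8·3 + 1/8·3 + 1/4·2 + 1/8·3 + 1/32·5 = 2.9375 bits.

2.9375 bits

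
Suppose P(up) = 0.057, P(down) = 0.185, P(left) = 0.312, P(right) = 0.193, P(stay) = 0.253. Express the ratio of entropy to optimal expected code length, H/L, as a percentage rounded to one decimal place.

Entropy H = −Σ p log₂ p ≈ 2.1699 bits.
Huffman merges: 57/1000+37/200→121/500; 193/1000+121/500→87/200; 253/1000+39/125→113/200; 87/200+113/200→1. L = 1121/500 ≈ 2.2420.
Efficiency = H/L = 2.1699/2.2420 = 96.8%.

96.8%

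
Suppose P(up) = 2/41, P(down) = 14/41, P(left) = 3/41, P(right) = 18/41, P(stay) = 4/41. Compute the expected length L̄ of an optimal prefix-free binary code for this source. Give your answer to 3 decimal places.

Repeatedly combine the two least-probable nodes; the expected code length is the sum of the merged weights.
merge 2/41 + 3/41 → 5/41
merge 4/41 + 5/41 → 9/41
merge 9/41 + 14/41 → 23/41
merge 18/41 + 23/41 → 1
L = 5/41 + 9/41 + 23/41 + 1 = 78/41 ≈ 1.902 bits/symbol.

1.902 bits/symbol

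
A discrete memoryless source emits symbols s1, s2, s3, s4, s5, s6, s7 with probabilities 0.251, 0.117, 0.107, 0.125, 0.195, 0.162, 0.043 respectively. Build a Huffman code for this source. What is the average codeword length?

Repeatedly combine the two least-probable nodes; the expected code length is the sum of the merged weights.
merge 43/1000 + 107/1000 → 3/20
merge 117/1000 + 1/8 → 121/500
merge 3/20 + 81/500 → 39/125
merge 39/200 + 121/500 → 437/1000
merge 251/1000 + 39/125 → 563/1000
merge 437/1000 + 563/1000 → 1
L = 3/20 + 121/500 + 39/125 + 437/1000 + 563/1000 + 1 = 338/125 = 2.704 bits/symbol.

2.704 bits/symbol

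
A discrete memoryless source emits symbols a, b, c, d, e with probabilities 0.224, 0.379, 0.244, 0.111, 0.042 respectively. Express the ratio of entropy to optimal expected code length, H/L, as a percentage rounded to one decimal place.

Entropy H = −Σ p log₂ p ≈ 2.0546 bits.
Huffman merges: 21/500+111/1000→153/1000; 153/1000+28/125→377/1000; 61/250+377/1000→621/1000; 379/1000+621/1000→1. L = 2151/1000 ≈ 2.1510.
Efficiency = H/L = 2.0546/2.1510 = 95.5%.

95.5%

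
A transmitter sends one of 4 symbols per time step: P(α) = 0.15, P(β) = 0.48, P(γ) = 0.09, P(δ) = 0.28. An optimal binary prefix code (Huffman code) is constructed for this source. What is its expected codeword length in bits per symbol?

1.76 bits/symbol

Repeatedly combine the two least-probable nodes; the expected code length is the sum of the merged weights.
merge 9/100 + 3/20 → 6/25
merge 6/25 + 7/25 → 13/25
merge 12/25 + 13/25 → 1
L = 6/25 + 13/25 + 1 = 44/25 = 1.76 bits/symbol.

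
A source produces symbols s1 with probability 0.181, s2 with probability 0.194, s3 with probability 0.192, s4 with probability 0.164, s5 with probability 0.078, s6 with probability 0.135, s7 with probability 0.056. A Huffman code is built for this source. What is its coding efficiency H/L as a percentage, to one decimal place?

Entropy H = −Σ p log₂ p ≈ 2.7001 bits.
Huffman merges: 7/125+39/500→67/500; 67/500+27/200→269/1000; 41/250+181/1000→69/200; 24/125+97/500→193/500; 269/1000+69/200→307/500; 193/500+307/500→1. L = 687/250 ≈ 2.7480.
Efficiency = H/L = 2.7001/2.7480 = 98.3%.

98.3%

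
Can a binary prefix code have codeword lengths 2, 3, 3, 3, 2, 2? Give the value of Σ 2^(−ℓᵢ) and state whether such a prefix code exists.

1.125; no

With common denominator 2^3 = 8: Σ 2^(−ℓᵢ) = 2/8 + 1/8 + 1/8 + 1/8 + 2/8 + 2/8 = 9/8 = 1.125.
Kraft's inequality requires Σ ≤ 1; here Σ = 1.125 > 1, so no such prefix code exists.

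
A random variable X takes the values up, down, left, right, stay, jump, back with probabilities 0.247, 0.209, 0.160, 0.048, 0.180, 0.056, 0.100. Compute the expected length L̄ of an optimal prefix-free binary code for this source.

Repeatedly combine the two least-probable nodes; the expected code length is the sum of the merged weights.
merge 6/125 + 7/125 → 13/125
merge 1/10 + 13/125 → 51/250
merge 4/25 + 9/50 → 17/50
merge 51/250 + 209/1000 → 413/1000
merge 247/1000 + 17/50 → 587/1000
merge 413/1000 + 587/1000 → 1
L = 13/125 + 51/250 + 17/50 + 413/1000 + 587/1000 + 1 = 331/125 = 2.648 bits/symbol.

2.648 bits/symbol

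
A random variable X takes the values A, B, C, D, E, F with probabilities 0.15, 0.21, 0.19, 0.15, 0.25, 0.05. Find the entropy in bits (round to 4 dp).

H = −Σ pᵢ log₂ pᵢ.
−0.15·log₂(0.15) = 0.4105
−0.21·log₂(0.21) = 0.4728
−0.19·log₂(0.19) = 0.4552
−0.15·log₂(0.15) = 0.4105
−0.25·log₂(0.25) = 0.5000
−0.05·log₂(0.05) = 0.2161
Sum ≈ 2.4652 → 2.4652 bits.

2.4652 bits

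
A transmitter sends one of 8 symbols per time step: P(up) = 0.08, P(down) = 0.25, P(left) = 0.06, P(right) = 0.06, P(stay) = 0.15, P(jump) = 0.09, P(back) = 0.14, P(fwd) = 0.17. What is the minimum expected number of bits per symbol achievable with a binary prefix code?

2.87 bits/symbol

Repeatedly combine the two least-probable nodes; the expected code length is the sum of the merged weights.
merge 3/50 + 3/50 → 3/25
merge 2/25 + 9/100 → 17/100
merge 3/25 + 7/50 → 13/50
merge 3/20 + 17/100 → 8/25
merge 17/100 + 1/4 → 21/50
merge 13/50 + 8/25 → 29/50
merge 21/50 + 29/50 → 1
L = 3/25 + 17/100 + 13/50 + 8/25 + 21/50 + 29/50 + 1 = 287/100 = 2.87 bits/symbol.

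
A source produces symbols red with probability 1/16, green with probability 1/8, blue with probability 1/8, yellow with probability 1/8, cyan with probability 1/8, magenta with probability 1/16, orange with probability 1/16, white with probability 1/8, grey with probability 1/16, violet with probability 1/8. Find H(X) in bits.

3.25 bits

Each probability is a power of 1/2, so log₂(1/p) is an integer.
H = Σ p·log₂(1/p) = 1/16·4 + 1/8·3 + 1/8·3 + 1/8·3 + 1/8·3 + 1/16·4 + 1/16·4 + 1/8·3 + 1/16·4 + 1/8·3 = 3.25 bits.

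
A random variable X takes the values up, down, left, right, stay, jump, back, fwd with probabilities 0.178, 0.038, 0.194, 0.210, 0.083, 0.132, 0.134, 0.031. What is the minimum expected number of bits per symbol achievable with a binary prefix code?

Repeatedly combine the two least-probable nodes; the expected code length is the sum of the merged weights.
merge 31/1000 + 19/500 → 69/1000
merge 69/1000 + 83/1000 → 19/125
merge 33/250 + 67/500 → 133/500
merge 19/125 + 89/500 → 33/100
merge 97/500 + 21/100 → 101/250
merge 133/500 + 33/100 → 149/250
merge 101/250 + 149/250 → 1
L = 69/1000 + 19/125 + 133/500 + 33/100 + 101/250 + 149/250 + 1 = 2817/1000 = 2.817 bits/symbol.

2.817 bits/symbol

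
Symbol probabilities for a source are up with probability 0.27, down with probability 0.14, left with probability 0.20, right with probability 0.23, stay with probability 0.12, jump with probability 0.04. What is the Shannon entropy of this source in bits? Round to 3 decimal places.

2.412 bits

H = −Σ pᵢ log₂ pᵢ.
−0.27·log₂(0.27) = 0.5100
−0.14·log₂(0.14) = 0.3971
−0.20·log₂(0.20) = 0.4644
−0.23·log₂(0.23) = 0.4877
−0.12·log₂(0.12) = 0.3671
−0.04·log₂(0.04) = 0.1858
Sum ≈ 2.4120 → 2.412 bits.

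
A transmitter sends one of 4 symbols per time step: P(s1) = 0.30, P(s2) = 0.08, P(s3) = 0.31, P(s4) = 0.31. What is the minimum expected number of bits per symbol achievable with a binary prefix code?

Repeatedly combine the two least-probable nodes; the expected code length is the sum of the merged weights.
merge 2/25 + 3/10 → 19/50
merge 31/100 + 31/100 → 31/50
merge 19/50 + 31/50 → 1
L = 19/50 + 31/50 + 1 = 2 bits/symbol.

2 bits/symbol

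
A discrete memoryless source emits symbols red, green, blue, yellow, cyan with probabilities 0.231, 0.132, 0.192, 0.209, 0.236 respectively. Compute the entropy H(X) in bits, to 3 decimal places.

2.295 bits

H = −Σ pᵢ log₂ pᵢ.
−0.231·log₂(0.231) = 0.4883
−0.132·log₂(0.132) = 0.3856
−0.192·log₂(0.192) = 0.4571
−0.209·log₂(0.209) = 0.4720
−0.236·log₂(0.236) = 0.4916
Sum ≈ 2.2947 → 2.295 bits.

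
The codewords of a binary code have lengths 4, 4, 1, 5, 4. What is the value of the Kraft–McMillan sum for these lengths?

With common denominator 2^5 = 32: Σ 2^(−ℓᵢ) = 2/32 + 2/32 + 16/32 + 1/32 + 2/32 = 23/32 = 0.71875.

0.71875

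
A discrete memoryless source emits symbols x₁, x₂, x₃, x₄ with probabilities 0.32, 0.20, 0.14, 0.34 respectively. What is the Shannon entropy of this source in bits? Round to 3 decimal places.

H = −Σ pᵢ log₂ pᵢ.
−0.32·log₂(0.32) = 0.5260
−0.20·log₂(0.20) = 0.4644
−0.14·log₂(0.14) = 0.3971
−0.34·log₂(0.34) = 0.5292
Sum ≈ 1.9167 → 1.917 bits.

1.917 bits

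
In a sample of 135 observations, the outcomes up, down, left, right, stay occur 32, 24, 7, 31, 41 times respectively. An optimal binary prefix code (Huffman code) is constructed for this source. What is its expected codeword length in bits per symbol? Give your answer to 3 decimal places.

2.230 bits/symbol

Probabilities are the counts divided by 135.
Repeatedly combine the two least-probable nodes; the expected code length is the sum of the merged weights.
merge 7/135 + 8/45 → 31/135
merge 31/135 + 31/135 → 62/135
merge 32/135 + 41/135 → 73/135
merge 62/135 + 73/135 → 1
L = 31/135 + 62/135 + 73/135 + 1 = 301/135 ≈ 2.230 bits/symbol.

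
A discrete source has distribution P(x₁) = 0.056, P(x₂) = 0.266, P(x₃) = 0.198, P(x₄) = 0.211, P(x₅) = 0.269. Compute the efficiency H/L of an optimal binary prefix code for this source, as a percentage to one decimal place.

Entropy H = −Σ p log₂ p ≈ 2.1869 bits.
Huffman merges: 7/125+99/500→127/500; 211/1000+127/500→93/200; 133/500+269/1000→107/200; 93/200+107/200→1. L = 1127/500 ≈ 2.2540.
Efficiency = H/L = 2.1869/2.2540 = 97.0%.

97.0%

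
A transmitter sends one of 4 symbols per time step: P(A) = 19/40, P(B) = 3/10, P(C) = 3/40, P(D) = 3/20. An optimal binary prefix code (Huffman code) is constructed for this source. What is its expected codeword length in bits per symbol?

Repeatedly combine the two least-probable nodes; the expected code length is the sum of the merged weights.
merge 3/40 + 3/20 → 9/40
merge 9/40 + 3/10 → 21/40
merge 19/40 + 21/40 → 1
L = 9/40 + 21/40 + 1 = 7/4 = 1.75 bits/symbol.

1.75 bits/symbol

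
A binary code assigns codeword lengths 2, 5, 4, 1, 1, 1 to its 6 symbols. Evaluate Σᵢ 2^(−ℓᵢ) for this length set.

With common denominator 2^5 = 32: Σ 2^(−ℓᵢ) = 8/32 + 1/32 + 2/32 + 16/32 + 16/32 + 16/32 = 59/32 = 1.84375.

1.84375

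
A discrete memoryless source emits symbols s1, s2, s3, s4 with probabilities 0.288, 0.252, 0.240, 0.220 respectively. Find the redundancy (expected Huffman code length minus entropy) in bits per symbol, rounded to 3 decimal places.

0.007 bits

Entropy H = −Σ p log₂ p ≈ 1.9930 bits.
Huffman merges: 11/50+6/25→23/50; 63/250+36/125→27/50; 23/50+27/50→1. L = 2 ≈ 2.0000.
L − H = 2.0000 − 1.9930 = 0.007 bits.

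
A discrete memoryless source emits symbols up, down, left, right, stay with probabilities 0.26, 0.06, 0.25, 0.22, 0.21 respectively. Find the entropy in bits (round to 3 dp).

2.202 bits

H = −Σ pᵢ log₂ pᵢ.
−0.26·log₂(0.26) = 0.5053
−0.06·log₂(0.06) = 0.2435
−0.25·log₂(0.25) = 0.5000
−0.22·log₂(0.22) = 0.4806
−0.21·log₂(0.21) = 0.4728
Sum ≈ 2.2022 → 2.202 bits.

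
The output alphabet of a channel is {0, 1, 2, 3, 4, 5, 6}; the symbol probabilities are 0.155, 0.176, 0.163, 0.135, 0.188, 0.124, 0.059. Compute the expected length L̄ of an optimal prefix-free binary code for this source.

Repeatedly combine the two least-probable nodes; the expected code length is the sum of the merged weights.
merge 59/1000 + 31/250 → 183/1000
merge 27/200 + 31/200 → 29/100
merge 163/1000 + 22/125 → 339/1000
merge 183/1000 + 47/250 → 371/1000
merge 29/100 + 339/1000 → 629/1000
merge 371/1000 + 629/1000 → 1
L = 183/1000 + 29/100 + 339/1000 + 371/1000 + 629/1000 + 1 = 703/250 = 2.812 bits/symbol.

2.812 bits/symbol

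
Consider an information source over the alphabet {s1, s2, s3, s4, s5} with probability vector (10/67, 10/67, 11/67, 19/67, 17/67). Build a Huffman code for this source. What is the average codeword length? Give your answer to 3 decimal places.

Repeatedly combine the two least-probable nodes; the expected code length is the sum of the merged weights.
merge 10/67 + 10/67 → 20/67
merge 11/67 + 17/67 → 28/67
merge 19/67 + 20/67 → 39/67
merge 28/67 + 39/67 → 1
L = 20/67 + 28/67 + 39/67 + 1 = 154/67 ≈ 2.299 bits/symbol.

2.299 bits/symbol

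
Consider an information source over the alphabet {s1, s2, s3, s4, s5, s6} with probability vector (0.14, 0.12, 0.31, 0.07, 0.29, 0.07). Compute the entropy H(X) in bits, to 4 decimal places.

2.3430 bits

H = −Σ pᵢ log₂ pᵢ.
−0.14·log₂(0.14) = 0.3971
−0.12·log₂(0.12) = 0.3671
−0.31·log₂(0.31) = 0.5238
−0.07·log₂(0.07) = 0.2686
−0.29·log₂(0.29) = 0.5179
−0.07·log₂(0.07) = 0.2686
Sum ≈ 2.3430 → 2.3430 bits.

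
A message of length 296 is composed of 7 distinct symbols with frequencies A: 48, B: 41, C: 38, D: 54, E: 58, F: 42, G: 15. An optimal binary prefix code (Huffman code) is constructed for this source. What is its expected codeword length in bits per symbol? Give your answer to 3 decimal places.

2.801 bits/symbol

Probabilities are the counts divided by 296.
Repeatedly combine the two least-probable nodes; the expected code length is the sum of the merged weights.
merge 15/296 + 19/148 → 53/296
merge 41/296 + 21/148 → 83/296
merge 6/37 + 53/296 → 101/296
merge 27/148 + 29/148 → 14/37
merge 83/296 + 101/296 → 23/37
merge 14/37 + 23/37 → 1
L = 53/296 + 83/296 + 101/296 + 14/37 + 23/37 + 1 = 829/296 ≈ 2.801 bits/symbol.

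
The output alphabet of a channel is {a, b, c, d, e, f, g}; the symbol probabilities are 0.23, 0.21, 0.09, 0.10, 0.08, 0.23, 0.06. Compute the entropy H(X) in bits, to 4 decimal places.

H = −Σ pᵢ log₂ pᵢ.
−0.23·log₂(0.23) = 0.4877
−0.21·log₂(0.21) = 0.4728
−0.09·log₂(0.09) = 0.3127
−0.10·log₂(0.10) = 0.3322
−0.08·log₂(0.08) = 0.2915
−0.23·log₂(0.23) = 0.4877
−0.06·log₂(0.06) = 0.2435
Sum ≈ 2.6280 → 2.6280 bits.

2.6280 bits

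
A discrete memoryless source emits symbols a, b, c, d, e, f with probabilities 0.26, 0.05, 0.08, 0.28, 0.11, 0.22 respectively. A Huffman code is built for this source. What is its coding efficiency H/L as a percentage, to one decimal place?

99.5%

Entropy H = −Σ p log₂ p ≈ 2.3580 bits.
Huffman merges: 1/20+2/25→13/100; 11/100+13/100→6/25; 11/50+6/25→23/50; 13/50+7/25→27/50; 23/50+27/50→1. L = 237/100 ≈ 2.3700.
Efficiency = H/L = 2.3580/2.3700 = 99.5%.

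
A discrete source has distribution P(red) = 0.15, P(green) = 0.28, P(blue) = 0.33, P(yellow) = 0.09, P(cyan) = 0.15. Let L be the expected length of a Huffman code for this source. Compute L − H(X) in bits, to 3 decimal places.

0.064 bits

Entropy H = −Σ p log₂ p ≈ 2.1758 bits.
Huffman merges: 9/100+3/20→6/25; 3/20+6/25→39/100; 7/25+33/100→61/100; 39/100+61/100→1. L = 56/25 ≈ 2.2400.
L − H = 2.2400 − 2.1758 = 0.064 bits.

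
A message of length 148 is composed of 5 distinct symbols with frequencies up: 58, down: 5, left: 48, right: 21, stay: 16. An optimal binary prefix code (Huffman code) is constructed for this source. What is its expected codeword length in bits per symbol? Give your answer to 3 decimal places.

2.034 bits/symbol

Probabilities are the counts divided by 148.
Repeatedly combine the two least-probable nodes; the expected code length is the sum of the merged weights.
merge 5/148 + 4/37 → 21/148
merge 21/148 + 21/148 → 21/74
merge 21/74 + 12/37 → 45/74
merge 29/74 + 45/74 → 1
L = 21/148 + 21/74 + 45/74 + 1 = 301/148 ≈ 2.034 bits/symbol.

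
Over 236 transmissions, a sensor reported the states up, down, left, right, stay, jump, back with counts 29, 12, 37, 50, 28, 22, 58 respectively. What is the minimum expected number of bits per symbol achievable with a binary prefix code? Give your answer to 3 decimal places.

2.686 bits/symbol

Probabilities are the counts divided by 236.
Repeatedly combine the two least-probable nodes; the expected code length is the sum of the merged weights.
merge 3/59 + 11/118 → 17/118
merge 7/59 + 29/236 → 57/236
merge 17/118 + 37/236 → 71/236
merge 25/118 + 57/236 → 107/236
merge 29/118 + 71/236 → 129/236
merge 107/236 + 129/236 → 1
L = 17/118 + 57/236 + 71/236 + 107/236 + 129/236 + 1 = 317/118 ≈ 2.686 bits/symbol.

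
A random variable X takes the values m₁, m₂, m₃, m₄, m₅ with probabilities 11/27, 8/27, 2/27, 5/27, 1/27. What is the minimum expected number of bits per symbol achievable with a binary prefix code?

Repeatedly combine the two least-probable nodes; the expected code length is the sum of the merged weights.
merge 1/27 + 2/27 → 1/9
merge 1/9 + 5/27 → 8/27
merge 8/27 + 8/27 → 16/27
merge 11/27 + 16/27 → 1
L = 1/9 + 8/27 + 16/27 + 1 = 2 bits/symbol.

2 bits/symbol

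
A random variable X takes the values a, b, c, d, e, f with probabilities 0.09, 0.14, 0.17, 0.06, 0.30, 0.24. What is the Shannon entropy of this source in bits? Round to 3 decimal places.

2.403 bits

H = −Σ pᵢ log₂ pᵢ.
−0.09·log₂(0.09) = 0.3127
−0.14·log₂(0.14) = 0.3971
−0.17·log₂(0.17) = 0.4346
−0.06·log₂(0.06) = 0.2435
−0.30·log₂(0.30) = 0.5211
−0.24·log₂(0.24) = 0.4941
Sum ≈ 2.4031 → 2.403 bits.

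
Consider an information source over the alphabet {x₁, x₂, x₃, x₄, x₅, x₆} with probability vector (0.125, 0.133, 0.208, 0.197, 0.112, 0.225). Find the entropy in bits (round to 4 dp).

2.5329 bits

H = −Σ pᵢ log₂ pᵢ.
−0.125·log₂(0.125) = 0.3750
−0.133·log₂(0.133) = 0.3871
−0.208·log₂(0.208) = 0.4712
−0.197·log₂(0.197) = 0.4617
−0.112·log₂(0.112) = 0.3537
−0.225·log₂(0.225) = 0.4842
Sum ≈ 2.5329 → 2.5329 bits.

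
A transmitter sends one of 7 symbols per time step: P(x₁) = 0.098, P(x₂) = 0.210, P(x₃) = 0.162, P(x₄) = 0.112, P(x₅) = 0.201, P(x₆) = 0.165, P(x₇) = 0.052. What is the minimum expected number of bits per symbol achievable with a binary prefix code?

2.739 bits/symbol

Repeatedly combine the two least-probable nodes; the expected code length is the sum of the merged weights.
merge 13/250 + 49/500 → 3/20
merge 14/125 + 3/20 → 131/500
merge 81/500 + 33/200 → 327/1000
merge 201/1000 + 21/100 → 411/1000
merge 131/500 + 327/1000 → 589/1000
merge 411/1000 + 589/1000 → 1
L = 3/20 + 131/500 + 327/1000 + 411/1000 + 589/1000 + 1 = 2739/1000 = 2.739 bits/symbol.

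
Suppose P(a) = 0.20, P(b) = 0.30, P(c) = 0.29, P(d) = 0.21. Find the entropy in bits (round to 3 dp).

1.976 bits

H = −Σ pᵢ log₂ pᵢ.
−0.20·log₂(0.20) = 0.4644
−0.30·log₂(0.30) = 0.5211
−0.29·log₂(0.29) = 0.5179
−0.21·log₂(0.21) = 0.4728
Sum ≈ 1.9762 → 1.976 bits.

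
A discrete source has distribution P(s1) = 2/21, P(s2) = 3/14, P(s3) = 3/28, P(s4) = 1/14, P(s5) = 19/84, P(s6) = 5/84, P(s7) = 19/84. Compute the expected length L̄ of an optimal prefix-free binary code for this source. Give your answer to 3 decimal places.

Repeatedly combine the two least-probable nodes; the expected code length is the sum of the merged weights.
merge 5/84 + 1/14 → 11/84
merge 2/21 + 3/28 → 17/84
merge 11/84 + 17/84 → 1/3
merge 3/14 + 19/84 → 37/84
merge 19/84 + 1/3 → 47/84
merge 37/84 + 47/84 → 1
L = 11/84 + 17/84 + 1/3 + 37/84 + 47/84 + 1 = 8/3 ≈ 2.667 bits/symbol.

2.667 bits/symbol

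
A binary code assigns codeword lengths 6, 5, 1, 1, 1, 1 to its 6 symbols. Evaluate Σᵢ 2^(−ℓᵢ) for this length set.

2.046875

With common denominator 2^6 = 64: Σ 2^(−ℓᵢ) = 1/64 + 2/64 + 32/64 + 32/64 + 32/64 + 32/64 = 131/64 = 2.046875.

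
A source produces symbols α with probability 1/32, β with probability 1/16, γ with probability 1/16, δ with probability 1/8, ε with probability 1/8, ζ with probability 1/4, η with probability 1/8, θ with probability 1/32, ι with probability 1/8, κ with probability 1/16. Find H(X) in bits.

3.0625 bits

Each probability is a power of 1/2, so log₂(1/p) is an integer.
H = Σ p·log₂(1/p) = 1/32·5 + 1/16·4 + 1/16·4 + 1/8·3 + 1/8·3 + 1/4·2 + 1/8·3 + 1/32·5 + 1/8·3 + 1/16·4 = 3.0625 bits.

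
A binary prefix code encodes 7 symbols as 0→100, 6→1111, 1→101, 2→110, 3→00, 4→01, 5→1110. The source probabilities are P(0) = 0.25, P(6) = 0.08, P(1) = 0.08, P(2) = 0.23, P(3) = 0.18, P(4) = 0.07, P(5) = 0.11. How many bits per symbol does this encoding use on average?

2.94 bits/symbol

L̄ = Σ pᵢ·ℓᵢ = 0.25·3 + 0.08·4 + 0.08·3 + 0.23·3 + 0.18·2 + 0.07·2 + 0.11·4 = 2.94 bits/symbol.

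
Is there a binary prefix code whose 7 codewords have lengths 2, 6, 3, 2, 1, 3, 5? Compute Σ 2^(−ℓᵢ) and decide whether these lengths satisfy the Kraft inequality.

1.296875; no

With common denominator 2^6 = 64: Σ 2^(−ℓᵢ) = 16/64 + 1/64 + 8/64 + 16/64 + 32/64 + 8/64 + 2/64 = 83/64 = 1.296875.
Kraft's inequality requires Σ ≤ 1; here Σ = 1.296875 > 1, so no such prefix code exists.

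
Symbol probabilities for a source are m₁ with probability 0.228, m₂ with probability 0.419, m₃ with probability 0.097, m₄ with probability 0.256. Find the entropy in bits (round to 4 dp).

H = −Σ pᵢ log₂ pᵢ.
−0.228·log₂(0.228) = 0.4863
−0.419·log₂(0.419) = 0.5258
−0.097·log₂(0.097) = 0.3265
−0.256·log₂(0.256) = 0.5032
Sum ≈ 1.8419 → 1.8419 bits.

1.8419 bits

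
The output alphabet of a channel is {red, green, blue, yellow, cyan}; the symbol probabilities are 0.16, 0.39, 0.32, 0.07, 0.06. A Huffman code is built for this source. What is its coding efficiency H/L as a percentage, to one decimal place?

98.1%

Entropy H = −Σ p log₂ p ≈ 1.9909 bits.
Huffman merges: 3/50+7/100→13/100; 13/100+4/25→29/100; 29/100+8/25→61/100; 39/100+61/100→1. L = 203/100 ≈ 2.0300.
Efficiency = H/L = 1.9909/2.0300 = 98.1%.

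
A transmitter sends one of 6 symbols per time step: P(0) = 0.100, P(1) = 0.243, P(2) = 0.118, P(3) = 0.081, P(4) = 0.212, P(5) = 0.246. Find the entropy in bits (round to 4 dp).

H = −Σ pᵢ log₂ pᵢ.
−0.100·log₂(0.100) = 0.3322
−0.243·log₂(0.243) = 0.4960
−0.118·log₂(0.118) = 0.3638
−0.081·log₂(0.081) = 0.2937
−0.212·log₂(0.212) = 0.4744
−0.246·log₂(0.246) = 0.4977
Sum ≈ 2.4578 → 2.4578 bits.

2.4578 bits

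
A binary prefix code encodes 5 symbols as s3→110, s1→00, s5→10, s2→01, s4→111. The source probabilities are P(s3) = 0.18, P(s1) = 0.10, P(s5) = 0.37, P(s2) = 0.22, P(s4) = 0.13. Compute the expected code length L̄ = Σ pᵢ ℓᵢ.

L̄ = Σ pᵢ·ℓᵢ = 0.18·3 + 0.10·2 + 0.37·2 + 0.22·2 + 0.13·3 = 2.31 bits/symbol.

2.31 bits/symbol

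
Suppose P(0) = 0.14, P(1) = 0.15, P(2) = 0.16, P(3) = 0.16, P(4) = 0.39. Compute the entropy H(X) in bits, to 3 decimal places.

H = −Σ pᵢ log₂ pᵢ.
−0.14·log₂(0.14) = 0.3971
−0.15·log₂(0.15) = 0.4105
−0.16·log₂(0.16) = 0.4230
−0.16·log₂(0.16) = 0.4230
−0.39·log₂(0.39) = 0.5298
Sum ≈ 2.1835 → 2.183 bits.

2.183 bits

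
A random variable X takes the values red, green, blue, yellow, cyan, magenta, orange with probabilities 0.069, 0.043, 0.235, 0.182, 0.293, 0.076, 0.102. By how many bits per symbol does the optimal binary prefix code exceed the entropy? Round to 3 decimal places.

Entropy H = −Σ p log₂ p ≈ 2.5371 bits.
Huffman merges: 43/1000+69/1000→14/125; 19/250+51/500→89/500; 14/125+89/500→29/100; 91/500+47/200→417/1000; 29/100+293/1000→583/1000; 417/1000+583/1000→1. L = 129/50 ≈ 2.5800.
L − H = 2.5800 − 2.5371 = 0.043 bits.

0.043 bits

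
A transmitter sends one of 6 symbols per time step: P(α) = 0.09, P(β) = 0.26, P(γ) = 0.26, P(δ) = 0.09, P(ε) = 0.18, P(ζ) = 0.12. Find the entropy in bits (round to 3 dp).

2.448 bits

H = −Σ pᵢ log₂ pᵢ.
−0.09·log₂(0.09) = 0.3127
−0.26·log₂(0.26) = 0.5053
−0.26·log₂(0.26) = 0.5053
−0.09·log₂(0.09) = 0.3127
−0.18·log₂(0.18) = 0.4453
−0.12·log₂(0.12) = 0.3671
Sum ≈ 2.4483 → 2.448 bits.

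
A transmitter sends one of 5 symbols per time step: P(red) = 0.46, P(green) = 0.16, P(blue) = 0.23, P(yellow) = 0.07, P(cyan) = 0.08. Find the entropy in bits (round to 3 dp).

H = −Σ pᵢ log₂ pᵢ.
−0.46·log₂(0.46) = 0.5153
−0.16·log₂(0.16) = 0.4230
−0.23·log₂(0.23) = 0.4877
−0.07·log₂(0.07) = 0.2686
−0.08·log₂(0.08) = 0.2915
Sum ≈ 1.9861 → 1.986 bits.

1.986 bits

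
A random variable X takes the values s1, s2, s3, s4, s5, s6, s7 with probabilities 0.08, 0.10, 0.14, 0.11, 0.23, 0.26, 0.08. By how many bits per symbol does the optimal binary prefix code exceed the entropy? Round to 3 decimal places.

0.014 bits

Entropy H = −Σ p log₂ p ≈ 2.6556 bits.
Huffman merges: 2/25+2/25→4/25; 1/10+11/100→21/100; 7/50+4/25→3/10; 21/100+23/100→11/25; 13/50+3/10→14/25; 11/25+14/25→1. L = 267/100 ≈ 2.6700.
L − H = 2.6700 − 2.6556 = 0.014 bits.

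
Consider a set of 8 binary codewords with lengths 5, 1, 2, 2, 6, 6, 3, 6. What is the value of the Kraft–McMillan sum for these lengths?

With common denominator 2^6 = 64: Σ 2^(−ℓᵢ) = 2/64 + 32/64 + 16/64 + 16/64 + 1/64 + 1/64 + 8/64 + 1/64 = 77/64 = 1.203125.

1.203125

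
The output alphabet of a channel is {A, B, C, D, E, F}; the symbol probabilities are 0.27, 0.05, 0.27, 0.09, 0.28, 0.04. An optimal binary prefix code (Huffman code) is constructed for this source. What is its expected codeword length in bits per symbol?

2.27 bits/symbol

Repeatedly combine the two least-probable nodes; the expected code length is the sum of the merged weights.
merge 1/25 + 1/20 → 9/100
merge 9/100 + 9/100 → 9/50
merge 9/50 + 27/100 → 9/20
merge 27/100 + 7/25 → 11/20
merge 9/20 + 11/20 → 1
L = 9/100 + 9/50 + 9/20 + 11/20 + 1 = 227/100 = 2.27 bits/symbol.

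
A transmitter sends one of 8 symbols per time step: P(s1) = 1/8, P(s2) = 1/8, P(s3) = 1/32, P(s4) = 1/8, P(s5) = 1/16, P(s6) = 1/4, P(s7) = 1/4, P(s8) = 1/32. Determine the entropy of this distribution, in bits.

Each probability is a power of 1/2, so log₂(1/p) is an integer.
H = Σ p·log₂(1/p) = 1/8·3 + 1/8·3 + 1/32·5 + 1/8·3 + 1/16·4 + 1/4·2 + 1/4·2 + 1/32·5 = 2.6875 bits.

2.6875 bits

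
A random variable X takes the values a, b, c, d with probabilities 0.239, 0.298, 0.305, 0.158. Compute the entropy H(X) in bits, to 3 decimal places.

1.957 bits

H = −Σ pᵢ log₂ pᵢ.
−0.239·log₂(0.239) = 0.4935
−0.298·log₂(0.298) = 0.5205
−0.305·log₂(0.305) = 0.5225
−0.158·log₂(0.158) = 0.4206
Sum ≈ 1.9571 → 1.957 bits.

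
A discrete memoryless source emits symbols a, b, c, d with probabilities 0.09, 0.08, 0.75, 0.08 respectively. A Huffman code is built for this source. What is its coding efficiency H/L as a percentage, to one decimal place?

Entropy H = −Σ p log₂ p ≈ 1.2069 bits.
Huffman merges: 2/25+2/25→4/25; 9/100+4/25→1/4; 1/4+3/4→1. L = 141/100 ≈ 1.4100.
Efficiency = H/L = 1.2069/1.4100 = 85.6%.

85.6%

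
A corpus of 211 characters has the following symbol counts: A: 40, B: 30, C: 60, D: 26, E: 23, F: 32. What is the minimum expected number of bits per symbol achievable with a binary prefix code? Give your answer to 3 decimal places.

2.526 bits/symbol

Probabilities are the counts divided by 211.
Repeatedly combine the two least-probable nodes; the expected code length is the sum of the merged weights.
merge 23/211 + 26/211 → 49/211
merge 30/211 + 32/211 → 62/211
merge 40/211 + 49/211 → 89/211
merge 60/211 + 62/211 → 122/211
merge 89/211 + 122/211 → 1
L = 49/211 + 62/211 + 89/211 + 122/211 + 1 = 533/211 ≈ 2.526 bits/symbol.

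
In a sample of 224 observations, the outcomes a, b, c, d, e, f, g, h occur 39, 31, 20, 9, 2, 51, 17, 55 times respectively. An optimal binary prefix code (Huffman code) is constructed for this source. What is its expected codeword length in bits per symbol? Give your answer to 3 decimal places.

2.701 bits/symbol

Probabilities are the counts divided by 224.
Repeatedly combine the two least-probable nodes; the expected code length is the sum of the merged weights.
merge 1/112 + 9/224 → 11/224
merge 11/224 + 17/224 → 1/8
merge 5/56 + 1/8 → 3/14
merge 31/224 + 39/224 → 5/16
merge 3/14 + 51/224 → 99/224
merge 55/224 + 5/16 → 125/224
merge 99/224 + 125/224 → 1
L = 11/224 + 1/8 + 3/14 + 5/16 + 99/224 + 125/224 + 1 = 605/224 ≈ 2.701 bits/symbol.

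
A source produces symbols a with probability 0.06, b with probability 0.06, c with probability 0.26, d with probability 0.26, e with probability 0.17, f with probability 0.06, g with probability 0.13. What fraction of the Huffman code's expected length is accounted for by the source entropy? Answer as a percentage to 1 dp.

98.4%

Entropy H = −Σ p log₂ p ≈ 2.5584 bits.
Huffman merges: 3/50+3/50→3/25; 3/50+3/25→9/50; 13/100+17/100→3/10; 9/50+13/50→11/25; 13/50+3/10→14/25; 11/25+14/25→1. L = 13/5 ≈ 2.6000.
Efficiency = H/L = 2.5584/2.6000 = 98.4%.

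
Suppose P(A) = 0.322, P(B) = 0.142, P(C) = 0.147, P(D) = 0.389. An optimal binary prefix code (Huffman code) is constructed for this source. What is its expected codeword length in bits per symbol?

1.9 bits/symbol

Repeatedly combine the two least-probable nodes; the expected code length is the sum of the merged weights.
merge 71/500 + 147/1000 → 289/1000
merge 289/1000 + 161/500 → 611/1000
merge 389/1000 + 611/1000 → 1
L = 289/1000 + 611/1000 + 1 = 19/10 = 1.9 bits/symbol.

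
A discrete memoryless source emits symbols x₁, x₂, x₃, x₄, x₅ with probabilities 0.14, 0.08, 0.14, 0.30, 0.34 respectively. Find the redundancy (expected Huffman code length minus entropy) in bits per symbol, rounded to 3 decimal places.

0.084 bits

Entropy H = −Σ p log₂ p ≈ 2.1360 bits.
Huffman merges: 2/25+7/50→11/50; 7/50+11/50→9/25; 3/10+17/50→16/25; 9/25+16/25→1. L = 111/50 ≈ 2.2200.
L − H = 2.2200 − 2.1360 = 0.084 bits.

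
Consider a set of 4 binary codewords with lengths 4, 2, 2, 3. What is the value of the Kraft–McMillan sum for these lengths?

With common denominator 2^4 = 16: Σ 2^(−ℓᵢ) = 1/16 + 4/16 + 4/16 + 2/16 = 11/16 = 0.6875.

0.6875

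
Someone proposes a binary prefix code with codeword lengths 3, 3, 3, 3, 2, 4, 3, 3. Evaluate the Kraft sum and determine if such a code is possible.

1.0625; no

With common denominator 2^4 = 16: Σ 2^(−ℓᵢ) = 2/16 + 2/16 + 2/16 + 2/16 + 4/16 + 1/16 + 2/16 + 2/16 = 17/16 = 1.0625.
Kraft's inequality requires Σ ≤ 1; here Σ = 1.0625 > 1, so no such prefix code exists.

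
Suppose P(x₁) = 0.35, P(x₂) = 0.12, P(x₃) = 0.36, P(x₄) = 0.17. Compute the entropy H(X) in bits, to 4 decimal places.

H = −Σ pᵢ log₂ pᵢ.
−0.35·log₂(0.35) = 0.5301
−0.12·log₂(0.12) = 0.3671
−0.36·log₂(0.36) = 0.5306
−0.17·log₂(0.17) = 0.4346
Sum ≈ 1.8624 → 1.8624 bits.

1.8624 bits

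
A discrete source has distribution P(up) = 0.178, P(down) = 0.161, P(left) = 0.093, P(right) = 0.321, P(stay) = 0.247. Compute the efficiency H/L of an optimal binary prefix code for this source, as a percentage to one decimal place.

98.1%

Entropy H = −Σ p log₂ p ≈ 2.2107 bits.
Huffman merges: 93/1000+161/1000→127/500; 89/500+247/1000→17/40; 127/500+321/1000→23/40; 17/40+23/40→1. L = 1127/500 ≈ 2.2540.
Efficiency = H/L = 2.2107/2.2540 = 98.1%.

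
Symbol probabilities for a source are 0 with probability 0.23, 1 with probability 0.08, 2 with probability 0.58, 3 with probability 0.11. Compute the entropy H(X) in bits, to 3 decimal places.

H = −Σ pᵢ log₂ pᵢ.
−0.23·log₂(0.23) = 0.4877
−0.08·log₂(0.08) = 0.2915
−0.58·log₂(0.58) = 0.4558
−0.11·log₂(0.11) = 0.3503
Sum ≈ 1.5853 → 1.585 bits.

1.585 bits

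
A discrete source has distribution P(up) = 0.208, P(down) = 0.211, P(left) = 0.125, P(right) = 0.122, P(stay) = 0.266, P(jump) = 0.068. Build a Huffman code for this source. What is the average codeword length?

Repeatedly combine the two least-probable nodes; the expected code length is the sum of the merged weights.
merge 17/250 + 61/500 → 19/100
merge 1/8 + 19/100 → 63/200
merge 26/125 + 211/1000 → 419/1000
merge 133/500 + 63/200 → 581/1000
merge 419/1000 + 581/1000 → 1
L = 19/100 + 63/200 + 419/1000 + 581/1000 + 1 = 501/200 = 2.505 bits/symbol.

2.505 bits/symbol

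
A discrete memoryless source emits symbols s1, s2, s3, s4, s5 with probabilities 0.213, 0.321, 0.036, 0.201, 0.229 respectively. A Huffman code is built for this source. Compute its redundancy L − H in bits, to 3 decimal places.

0.111 bits

Entropy H = −Σ p log₂ p ≈ 2.1264 bits.
Huffman merges: 9/250+201/1000→237/1000; 213/1000+229/1000→221/500; 237/1000+321/1000→279/500; 221/500+279/500→1. L = 2237/1000 ≈ 2.2370.
L − H = 2.2370 − 2.1264 = 0.111 bits.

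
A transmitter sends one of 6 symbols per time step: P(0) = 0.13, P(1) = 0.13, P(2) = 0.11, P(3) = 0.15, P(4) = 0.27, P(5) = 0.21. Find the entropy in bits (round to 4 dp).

H = −Σ pᵢ log₂ pᵢ.
−0.13·log₂(0.13) = 0.3826
−0.13·log₂(0.13) = 0.3826
−0.11·log₂(0.11) = 0.3503
−0.15·log₂(0.15) = 0.4105
−0.27·log₂(0.27) = 0.5100
−0.21·log₂(0.21) = 0.4728
Sum ≈ 2.5090 → 2.5090 bits.

2.5090 bits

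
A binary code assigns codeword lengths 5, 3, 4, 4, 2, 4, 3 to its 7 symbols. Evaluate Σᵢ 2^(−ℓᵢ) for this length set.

With common denominator 2^5 = 32: Σ 2^(−ℓᵢ) = 1/32 + 4/32 + 2/32 + 2/32 + 8/32 + 2/32 + 4/32 = 23/32 = 0.71875.

0.71875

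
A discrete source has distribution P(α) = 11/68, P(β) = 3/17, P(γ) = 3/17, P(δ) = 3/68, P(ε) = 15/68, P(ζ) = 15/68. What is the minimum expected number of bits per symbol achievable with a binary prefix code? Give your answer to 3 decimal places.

2.559 bits/symbol

Repeatedly combine the two least-probable nodes; the expected code length is the sum of the merged weights.
merge 3/68 + 11/68 → 7/34
merge 3/17 + 3/17 → 6/17
merge 7/34 + 15/68 → 29/68
merge 15/68 + 6/17 → 39/68
merge 29/68 + 39/68 → 1
L = 7/34 + 6/17 + 29/68 + 39/68 + 1 = 87/34 ≈ 2.559 bits/symbol.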